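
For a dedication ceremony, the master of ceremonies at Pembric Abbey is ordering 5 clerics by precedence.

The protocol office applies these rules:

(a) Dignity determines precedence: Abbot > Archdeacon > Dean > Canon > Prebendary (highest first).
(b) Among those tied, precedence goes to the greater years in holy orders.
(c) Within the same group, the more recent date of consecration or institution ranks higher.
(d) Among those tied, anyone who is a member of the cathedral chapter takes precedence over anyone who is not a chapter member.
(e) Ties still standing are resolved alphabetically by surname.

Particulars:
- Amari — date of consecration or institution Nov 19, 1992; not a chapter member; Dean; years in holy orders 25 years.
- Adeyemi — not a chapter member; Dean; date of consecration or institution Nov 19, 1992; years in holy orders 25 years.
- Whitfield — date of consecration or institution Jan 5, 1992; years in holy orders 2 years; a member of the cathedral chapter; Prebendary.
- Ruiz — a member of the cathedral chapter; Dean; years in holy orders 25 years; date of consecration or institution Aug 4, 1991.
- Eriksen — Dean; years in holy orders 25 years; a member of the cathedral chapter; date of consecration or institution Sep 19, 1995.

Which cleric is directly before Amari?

Adeyemi

By dignity: Eriksen, Adeyemi, Amari and Ruiz (Dean); then Whitfield (Prebendary).
Eriksen, Adeyemi, Amari and Ruiz all have years in holy orders 25 years, so the next rule applies.
Among Eriksen, Adeyemi, Amari and Ruiz, by date of consecration or institution (later first): Eriksen (Sep 19, 1995) before Adeyemi and Amari (Nov 19, 1992) before Ruiz (Aug 4, 1991).
Adeyemi and Amari are each not a chapter member, so the next rule applies.
Among Adeyemi and Amari, alphabetically by surname: Adeyemi before Amari.
Order: Eriksen, Adeyemi, Amari, Ruiz, Whitfield.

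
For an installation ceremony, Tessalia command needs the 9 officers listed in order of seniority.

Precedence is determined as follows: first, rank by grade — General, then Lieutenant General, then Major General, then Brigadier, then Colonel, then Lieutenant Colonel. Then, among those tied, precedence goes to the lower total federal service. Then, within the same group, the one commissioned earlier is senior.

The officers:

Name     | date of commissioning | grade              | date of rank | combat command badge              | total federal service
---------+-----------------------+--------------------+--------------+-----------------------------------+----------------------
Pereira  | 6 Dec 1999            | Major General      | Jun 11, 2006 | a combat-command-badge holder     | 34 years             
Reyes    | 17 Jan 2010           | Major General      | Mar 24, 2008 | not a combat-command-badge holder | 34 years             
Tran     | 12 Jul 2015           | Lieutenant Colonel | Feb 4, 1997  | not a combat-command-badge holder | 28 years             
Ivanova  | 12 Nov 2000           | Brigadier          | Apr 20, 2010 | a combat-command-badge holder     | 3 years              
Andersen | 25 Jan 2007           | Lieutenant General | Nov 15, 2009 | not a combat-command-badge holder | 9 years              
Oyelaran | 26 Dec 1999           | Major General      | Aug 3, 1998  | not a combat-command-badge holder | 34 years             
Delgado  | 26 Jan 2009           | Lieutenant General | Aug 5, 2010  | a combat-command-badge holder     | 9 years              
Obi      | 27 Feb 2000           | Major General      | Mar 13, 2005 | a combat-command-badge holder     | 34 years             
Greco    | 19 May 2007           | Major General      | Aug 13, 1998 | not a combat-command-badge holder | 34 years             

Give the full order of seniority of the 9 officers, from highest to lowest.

By grade: Andersen and Delgado (Lieutenant General); then Pereira, Oyelaran, Obi, Greco and Reyes (Major General); then Ivanova (Brigadier); then Tran (Lieutenant Colonel).
Andersen and Delgado both have total federal service 9 years, so the next rule applies.
Among Andersen and Delgado, by date of commissioning (earlier first): Andersen (25 Jan 2007) before Delgado (26 Jan 2009).
Pereira, Oyelaran, Obi, Greco and Reyes all have total federal service 34 years, so the next rule applies.
Among Pereira, Oyelaran, Obi, Greco and Reyes, by date of commissioning (earlier first): Pereira (6 Dec 1999) before Oyelaran (26 Dec 1999) before Obi (27 Feb 2000) before Greco (19 May 2007) before Reyes (17 Jan 2010).
Full order: Andersen, Delgado, Pereira, Oyelaran, Obi, Greco, Reyes, Ivanova, Tran.

Andersen, Delgado, Pereira, Oyelaran, Obi, Greco, Reyes, Ivanova, Tran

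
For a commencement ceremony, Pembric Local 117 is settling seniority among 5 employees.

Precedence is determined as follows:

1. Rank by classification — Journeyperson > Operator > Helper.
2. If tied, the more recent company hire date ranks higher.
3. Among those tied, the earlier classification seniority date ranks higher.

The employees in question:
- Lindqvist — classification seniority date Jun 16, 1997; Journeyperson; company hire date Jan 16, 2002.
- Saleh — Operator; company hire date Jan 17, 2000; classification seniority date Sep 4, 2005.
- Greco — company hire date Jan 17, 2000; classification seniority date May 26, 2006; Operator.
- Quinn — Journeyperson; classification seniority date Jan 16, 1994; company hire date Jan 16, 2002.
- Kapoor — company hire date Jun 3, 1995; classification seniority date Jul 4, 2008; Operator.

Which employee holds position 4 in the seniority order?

By classification: Quinn and Lindqvist (Journeyperson); then Saleh, Greco and Kapoor (Operator).
Quinn and Lindqvist both have company hire date Jan 16, 2002, so the next rule applies.
Among Quinn and Lindqvist, by classification seniority date (earlier first): Quinn (Jan 16, 1994) before Lindqvist (Jun 16, 1997).
Among Saleh, Greco and Kapoor, by company hire date (later first): Saleh and Greco (Jan 17, 2000) before Kapoor (Jun 3, 1995).
Among Saleh and Greco, by classification seniority date (earlier first): Saleh (Sep 4, 2005) before Greco (May 26, 2006).
Order: Quinn, Lindqvist, Saleh, Greco, Kapoor.

Greco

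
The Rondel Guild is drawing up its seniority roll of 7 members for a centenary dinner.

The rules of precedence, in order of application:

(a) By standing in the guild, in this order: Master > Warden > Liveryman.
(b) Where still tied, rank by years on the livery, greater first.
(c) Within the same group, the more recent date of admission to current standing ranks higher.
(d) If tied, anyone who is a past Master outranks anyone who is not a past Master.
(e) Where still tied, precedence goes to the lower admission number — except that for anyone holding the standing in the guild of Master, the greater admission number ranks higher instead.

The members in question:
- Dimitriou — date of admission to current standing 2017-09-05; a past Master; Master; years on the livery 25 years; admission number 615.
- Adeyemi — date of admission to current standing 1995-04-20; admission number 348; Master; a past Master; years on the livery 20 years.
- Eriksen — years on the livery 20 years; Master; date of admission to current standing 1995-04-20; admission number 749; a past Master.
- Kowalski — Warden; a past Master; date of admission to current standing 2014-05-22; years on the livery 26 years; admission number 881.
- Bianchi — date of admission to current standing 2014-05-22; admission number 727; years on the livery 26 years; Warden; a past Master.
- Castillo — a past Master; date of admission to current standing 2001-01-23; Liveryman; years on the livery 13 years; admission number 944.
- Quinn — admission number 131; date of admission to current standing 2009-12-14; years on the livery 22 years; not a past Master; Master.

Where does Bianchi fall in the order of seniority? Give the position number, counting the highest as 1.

5

By standing in the guild: Dimitriou, Quinn, Eriksen and Adeyemi (Master); then Bianchi and Kowalski (Warden); then Castillo (Liveryman).
Among Dimitriou, Quinn, Eriksen and Adeyemi, by years on the livery (higher first): Dimitriou (25 years) before Quinn (22 years) before Eriksen and Adeyemi (20 years).
Eriksen and Adeyemi both have date of admission to current standing 1995-04-20, so the next rule applies.
Eriksen and Adeyemi are each a past Master, so the next rule applies.
Among Eriksen and Adeyemi, by admission number (higher first) (reversed rule for this group): Eriksen (749) before Adeyemi (348).
Bianchi and Kowalski both have years on the livery 26 years, so the next rule applies.
Bianchi and Kowalski both have date of admission to current standing 2014-05-22, so the next rule applies.
Bianchi and Kowalski are each a past Master, so the next rule applies.
Among Bianchi and Kowalski, by admission number (lower first): Bianchi (727) before Kowalski (881).
Order: Dimitriou, Quinn, Eriksen, Adeyemi, Bianchi, Kowalski, Castillo. So position 5.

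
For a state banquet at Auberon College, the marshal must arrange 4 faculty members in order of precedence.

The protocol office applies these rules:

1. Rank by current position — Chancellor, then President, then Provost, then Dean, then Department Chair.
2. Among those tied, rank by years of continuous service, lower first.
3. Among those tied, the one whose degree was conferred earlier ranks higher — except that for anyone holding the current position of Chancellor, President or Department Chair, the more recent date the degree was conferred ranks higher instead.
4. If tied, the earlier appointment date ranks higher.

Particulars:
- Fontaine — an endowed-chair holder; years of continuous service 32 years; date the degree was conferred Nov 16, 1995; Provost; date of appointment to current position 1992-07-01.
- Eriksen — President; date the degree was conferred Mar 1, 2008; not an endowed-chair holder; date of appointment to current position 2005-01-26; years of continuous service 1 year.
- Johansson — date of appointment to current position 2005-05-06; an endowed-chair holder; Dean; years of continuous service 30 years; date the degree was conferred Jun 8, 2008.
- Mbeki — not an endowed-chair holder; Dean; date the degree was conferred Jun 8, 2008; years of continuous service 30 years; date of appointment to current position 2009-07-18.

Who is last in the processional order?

By current position: Eriksen (President); then Fontaine (Provost); then Johansson and Mbeki (Dean).
Johansson and Mbeki both have years of continuous service 30 years, so the next rule applies.
Johansson and Mbeki both have date the degree was conferred Jun 8, 2008, so the next rule applies.
Among Johansson and Mbeki, by date of appointment to current position (earlier first): Johansson (2005-05-06) before Mbeki (2009-07-18).
Order: Eriksen, Fontaine, Johansson, Mbeki.

Mbeki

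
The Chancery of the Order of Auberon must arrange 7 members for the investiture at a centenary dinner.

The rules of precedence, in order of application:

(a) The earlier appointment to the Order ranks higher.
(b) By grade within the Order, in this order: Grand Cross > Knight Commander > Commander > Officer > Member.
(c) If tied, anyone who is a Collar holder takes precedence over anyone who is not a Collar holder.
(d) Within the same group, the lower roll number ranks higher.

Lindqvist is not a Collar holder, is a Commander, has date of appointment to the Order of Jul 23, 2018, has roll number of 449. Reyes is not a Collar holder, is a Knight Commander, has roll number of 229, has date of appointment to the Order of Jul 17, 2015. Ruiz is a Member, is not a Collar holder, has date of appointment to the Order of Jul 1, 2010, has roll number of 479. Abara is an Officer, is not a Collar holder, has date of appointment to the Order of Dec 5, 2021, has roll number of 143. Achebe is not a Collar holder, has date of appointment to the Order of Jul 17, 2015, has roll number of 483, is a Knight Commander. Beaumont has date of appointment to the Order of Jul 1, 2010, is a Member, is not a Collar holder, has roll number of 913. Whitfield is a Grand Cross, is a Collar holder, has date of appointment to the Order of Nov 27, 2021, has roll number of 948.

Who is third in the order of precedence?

By date of appointment to the Order (earlier first): Ruiz and Beaumont (both Jul 1, 2010); then Reyes and Achebe (both Jul 17, 2015); then Lindqvist (Jul 23, 2018); then Whitfield (Nov 27, 2021); then Abara (Dec 5, 2021).
Ruiz and Beaumont are each Member, so the next rule applies.
Ruiz and Beaumont are each not a Collar holder, so the next rule applies.
Among Ruiz and Beaumont, by roll number (lower first): Ruiz (479) before Beaumont (913).
Reyes and Achebe are each Knight Commander, so the next rule applies.
Reyes and Achebe are each not a Collar holder, so the next rule applies.
Among Reyes and Achebe, by roll number (lower first): Reyes (229) before Achebe (483).
Order: Ruiz, Beaumont, Reyes, Achebe, Lindqvist, Whitfield, Abara.

Reyes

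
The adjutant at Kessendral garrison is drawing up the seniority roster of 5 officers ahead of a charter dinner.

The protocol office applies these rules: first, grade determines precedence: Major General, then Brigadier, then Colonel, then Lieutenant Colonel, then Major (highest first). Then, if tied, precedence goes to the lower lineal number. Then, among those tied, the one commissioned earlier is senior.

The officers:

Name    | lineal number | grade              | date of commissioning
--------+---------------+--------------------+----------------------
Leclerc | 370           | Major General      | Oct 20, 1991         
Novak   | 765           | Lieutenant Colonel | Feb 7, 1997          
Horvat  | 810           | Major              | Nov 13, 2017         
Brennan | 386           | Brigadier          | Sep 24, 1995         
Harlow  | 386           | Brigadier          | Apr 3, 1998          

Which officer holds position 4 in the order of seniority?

By grade: Leclerc (Major General); then Brennan and Harlow (Brigadier); then Novak (Lieutenant Colonel); then Horvat (Major).
Brennan and Harlow both have lineal number 386, so the next rule applies.
Among Brennan and Harlow, by date of commissioning (earlier first): Brennan (Sep 24, 1995) before Harlow (Apr 3, 1998).
Order: Leclerc, Brennan, Harlow, Novak, Horvat.

Novak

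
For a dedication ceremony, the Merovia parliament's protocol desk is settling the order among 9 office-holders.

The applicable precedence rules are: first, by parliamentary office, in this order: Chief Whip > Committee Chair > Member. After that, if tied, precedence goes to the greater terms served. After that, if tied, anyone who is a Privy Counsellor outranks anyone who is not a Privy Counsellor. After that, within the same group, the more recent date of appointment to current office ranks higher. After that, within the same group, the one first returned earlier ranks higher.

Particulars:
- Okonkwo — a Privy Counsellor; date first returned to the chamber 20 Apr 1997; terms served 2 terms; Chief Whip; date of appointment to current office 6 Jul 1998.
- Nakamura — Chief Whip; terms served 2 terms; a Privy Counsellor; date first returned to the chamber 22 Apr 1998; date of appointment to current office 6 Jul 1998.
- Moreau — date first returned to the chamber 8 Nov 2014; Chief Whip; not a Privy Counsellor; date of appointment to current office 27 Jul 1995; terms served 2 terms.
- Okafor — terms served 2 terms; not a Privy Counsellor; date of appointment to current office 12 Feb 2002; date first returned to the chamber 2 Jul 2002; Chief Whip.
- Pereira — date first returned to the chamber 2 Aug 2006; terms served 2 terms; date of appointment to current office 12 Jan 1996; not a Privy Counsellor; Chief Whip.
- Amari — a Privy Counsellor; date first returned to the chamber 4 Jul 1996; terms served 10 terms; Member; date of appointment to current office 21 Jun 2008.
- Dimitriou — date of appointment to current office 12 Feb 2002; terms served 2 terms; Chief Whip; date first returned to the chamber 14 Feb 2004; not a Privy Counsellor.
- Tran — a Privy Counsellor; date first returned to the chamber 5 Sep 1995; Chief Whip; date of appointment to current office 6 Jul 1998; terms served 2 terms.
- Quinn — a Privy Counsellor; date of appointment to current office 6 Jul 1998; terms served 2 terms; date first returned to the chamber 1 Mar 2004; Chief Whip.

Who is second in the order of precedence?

Okonkwo

By parliamentary office: Tran, Okonkwo, Nakamura, Quinn, Okafor, Dimitriou, Pereira and Moreau (Chief Whip); then Amari (Member).
Tran, Okonkwo, Nakamura, Quinn, Okafor, Dimitriou, Pereira and Moreau all have terms served 2 terms, so the next rule applies.
Among Tran, Okonkwo, Nakamura, Quinn, Okafor, Dimitriou, Pereira and Moreau, a Privy Counsellor before not a Privy Counsellor: Tran, Okonkwo, Nakamura and Quinn (a Privy Counsellor) before Okafor, Dimitriou, Pereira and Moreau (not a Privy Counsellor).
Tran, Okonkwo, Nakamura and Quinn all have date of appointment to current office 6 Jul 1998, so the next rule applies.
Among Tran, Okonkwo, Nakamura and Quinn, by date first returned to the chamber (earlier first): Tran (5 Sep 1995) before Okonkwo (20 Apr 1997) before Nakamura (22 Apr 1998) before Quinn (1 Mar 2004).
Among Okafor, Dimitriou, Pereira and Moreau, by date of appointment to current office (later first): Okafor and Dimitriou (12 Feb 2002) before Pereira (12 Jan 1996) before Moreau (27 Jul 1995).
Among Okafor and Dimitriou, by date first returned to the chamber (earlier first): Okafor (2 Jul 2002) before Dimitriou (14 Feb 2004).
Order: Tran, Okonkwo, Nakamura, Quinn, Okafor, Dimitriou, Pereira, Moreau, Amari.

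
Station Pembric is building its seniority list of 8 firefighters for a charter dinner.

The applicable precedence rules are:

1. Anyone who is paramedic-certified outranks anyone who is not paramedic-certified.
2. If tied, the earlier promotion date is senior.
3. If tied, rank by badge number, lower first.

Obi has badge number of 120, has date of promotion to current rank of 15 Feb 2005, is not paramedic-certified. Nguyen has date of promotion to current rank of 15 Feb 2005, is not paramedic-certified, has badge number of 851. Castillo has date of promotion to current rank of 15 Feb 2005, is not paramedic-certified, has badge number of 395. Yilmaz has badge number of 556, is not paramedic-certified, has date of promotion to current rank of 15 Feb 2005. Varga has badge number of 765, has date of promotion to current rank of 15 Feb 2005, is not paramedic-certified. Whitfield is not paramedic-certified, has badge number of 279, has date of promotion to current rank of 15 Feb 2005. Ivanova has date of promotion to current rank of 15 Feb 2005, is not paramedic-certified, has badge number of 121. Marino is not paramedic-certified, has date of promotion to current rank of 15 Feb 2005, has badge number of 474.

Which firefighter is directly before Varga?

Yilmaz

By the first rule: Obi, Ivanova, Whitfield, Castillo, Marino, Yilmaz, Varga and Nguyen (each not paramedic-certified).
Obi, Ivanova, Whitfield, Castillo, Marino, Yilmaz, Varga and Nguyen all have date of promotion to current rank 15 Feb 2005, so the next rule applies.
Among Obi, Ivanova, Whitfield, Castillo, Marino, Yilmaz, Varga and Nguyen, by badge number (lower first): Obi (120) before Ivanova (121) before Whitfield (279) before Castillo (395) before Marino (474) before Yilmaz (556) before Varga (765) before Nguyen (851).
Order: Obi, Ivanova, Whitfield, Castillo, Marino, Yilmaz, Varga, Nguyen.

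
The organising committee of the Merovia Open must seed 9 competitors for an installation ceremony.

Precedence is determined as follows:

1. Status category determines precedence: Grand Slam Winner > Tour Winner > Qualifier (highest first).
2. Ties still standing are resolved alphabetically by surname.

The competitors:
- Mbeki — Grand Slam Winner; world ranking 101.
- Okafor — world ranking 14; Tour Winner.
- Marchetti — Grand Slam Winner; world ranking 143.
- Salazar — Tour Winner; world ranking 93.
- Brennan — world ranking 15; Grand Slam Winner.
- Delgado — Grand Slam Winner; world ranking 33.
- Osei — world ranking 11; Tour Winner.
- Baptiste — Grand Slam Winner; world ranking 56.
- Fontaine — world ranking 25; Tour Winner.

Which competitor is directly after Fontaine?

Okafor

By status category: Baptiste, Brennan, Delgado, Marchetti and Mbeki (Grand Slam Winner); then Fontaine, Okafor, Osei and Salazar (Tour Winner).
Among Baptiste, Brennan, Delgado, Marchetti and Mbeki, alphabetically by surname: Baptiste before Brennan before Delgado before Marchetti before Mbeki.
Among Fontaine, Okafor, Osei and Salazar, alphabetically by surname: Fontaine before Okafor before Osei before Salazar.
Order: Baptiste, Brennan, Delgado, Marchetti, Mbeki, Fontaine, Okafor, Osei, Salazar.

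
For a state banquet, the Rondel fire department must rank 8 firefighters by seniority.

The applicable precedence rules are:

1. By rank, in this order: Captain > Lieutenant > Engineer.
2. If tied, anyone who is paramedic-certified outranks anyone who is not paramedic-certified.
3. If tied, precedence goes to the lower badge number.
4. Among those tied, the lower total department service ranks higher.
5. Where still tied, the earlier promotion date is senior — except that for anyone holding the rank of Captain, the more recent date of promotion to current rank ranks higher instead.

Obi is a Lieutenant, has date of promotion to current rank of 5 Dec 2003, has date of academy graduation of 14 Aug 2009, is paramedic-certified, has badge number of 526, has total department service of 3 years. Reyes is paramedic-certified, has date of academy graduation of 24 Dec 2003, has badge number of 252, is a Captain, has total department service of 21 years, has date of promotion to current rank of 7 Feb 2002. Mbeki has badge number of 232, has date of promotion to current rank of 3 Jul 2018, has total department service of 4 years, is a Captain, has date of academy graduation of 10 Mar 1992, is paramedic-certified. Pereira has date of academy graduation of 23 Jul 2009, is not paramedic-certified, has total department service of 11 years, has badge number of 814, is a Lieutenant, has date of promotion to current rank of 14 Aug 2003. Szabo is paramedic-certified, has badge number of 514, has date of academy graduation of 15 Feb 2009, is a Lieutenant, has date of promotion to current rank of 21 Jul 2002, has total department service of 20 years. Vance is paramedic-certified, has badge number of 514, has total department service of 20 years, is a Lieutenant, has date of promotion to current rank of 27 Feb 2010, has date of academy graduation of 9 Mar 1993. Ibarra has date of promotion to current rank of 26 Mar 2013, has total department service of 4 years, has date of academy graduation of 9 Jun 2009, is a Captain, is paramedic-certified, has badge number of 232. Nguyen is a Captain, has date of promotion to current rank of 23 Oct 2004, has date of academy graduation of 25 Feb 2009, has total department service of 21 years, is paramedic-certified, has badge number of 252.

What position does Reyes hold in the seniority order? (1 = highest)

4

By rank: Mbeki, Ibarra, Nguyen and Reyes (Captain); then Szabo, Vance, Obi and Pereira (Lieutenant).
Mbeki, Ibarra, Nguyen and Reyes are each paramedic-certified, so the next rule applies.
Among Mbeki, Ibarra, Nguyen and Reyes, by badge number (lower first): Mbeki and Ibarra (232) before Nguyen and Reyes (252).
Mbeki and Ibarra both have total department service 4 years, so the next rule applies.
Among Mbeki and Ibarra, by date of promotion to current rank (later first) (reversed rule for this group): Mbeki (3 Jul 2018) before Ibarra (26 Mar 2013).
Nguyen and Reyes both have total department service 21 years, so the next rule applies.
Among Nguyen and Reyes, by date of promotion to current rank (later first) (reversed rule for this group): Nguyen (23 Oct 2004) before Reyes (7 Feb 2002).
Among Szabo, Vance, Obi and Pereira, paramedic-certified before not paramedic-certified: Szabo, Vance and Obi (paramedic-certified) before Pereira (not paramedic-certified).
Among Szabo, Vance and Obi, by badge number (lower first): Szabo and Vance (514) before Obi (526).
Szabo and Vance both have total department service 20 years, so the next rule applies.
Among Szabo and Vance, by date of promotion to current rank (earlier first): Szabo (21 Jul 2002) before Vance (27 Feb 2010).
Order: Mbeki, Ibarra, Nguyen, Reyes, Szabo, Vance, Obi, Pereira. So position 4.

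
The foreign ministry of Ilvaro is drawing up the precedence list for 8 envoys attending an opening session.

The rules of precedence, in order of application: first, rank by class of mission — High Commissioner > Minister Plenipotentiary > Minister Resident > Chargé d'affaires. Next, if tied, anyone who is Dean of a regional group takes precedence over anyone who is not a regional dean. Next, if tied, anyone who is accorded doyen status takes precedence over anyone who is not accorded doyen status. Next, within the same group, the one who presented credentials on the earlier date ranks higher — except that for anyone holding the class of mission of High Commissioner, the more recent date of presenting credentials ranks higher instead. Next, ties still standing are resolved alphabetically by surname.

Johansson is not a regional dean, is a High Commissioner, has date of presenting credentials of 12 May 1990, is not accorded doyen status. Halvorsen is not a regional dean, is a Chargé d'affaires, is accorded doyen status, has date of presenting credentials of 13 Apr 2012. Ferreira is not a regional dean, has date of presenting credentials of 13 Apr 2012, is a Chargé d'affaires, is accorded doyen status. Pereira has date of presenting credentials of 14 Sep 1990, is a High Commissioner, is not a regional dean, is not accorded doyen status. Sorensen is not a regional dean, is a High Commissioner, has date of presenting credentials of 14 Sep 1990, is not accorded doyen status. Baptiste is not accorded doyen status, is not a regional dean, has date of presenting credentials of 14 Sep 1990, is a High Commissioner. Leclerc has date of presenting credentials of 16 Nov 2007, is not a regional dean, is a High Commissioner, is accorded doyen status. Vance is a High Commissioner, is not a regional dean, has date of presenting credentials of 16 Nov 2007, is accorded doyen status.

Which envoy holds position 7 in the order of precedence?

Ferreira

By class of mission: Leclerc, Vance, Baptiste, Pereira, Sorensen and Johansson (High Commissioner); then Ferreira and Halvorsen (Chargé d'affaires).
Leclerc, Vance, Baptiste, Pereira, Sorensen and Johansson are each not a regional dean, so the next rule applies.
Among Leclerc, Vance, Baptiste, Pereira, Sorensen and Johansson, accorded doyen status before not accorded doyen status: Leclerc and Vance (accorded doyen status) before Baptiste, Pereira, Sorensen and Johansson (not accorded doyen status).
Leclerc and Vance both have date of presenting credentials 16 Nov 2007, so the next rule applies.
Among Leclerc and Vance, alphabetically by surname: Leclerc before Vance.
Among Baptiste, Pereira, Sorensen and Johansson, by date of presenting credentials (later first) (reversed rule for this group): Baptiste, Pereira and Sorensen (14 Sep 1990) before Johansson (12 May 1990).
Among Baptiste, Pereira and Sorensen, alphabetically by surname: Baptiste before Pereira before Sorensen.
Ferreira and Halvorsen are each not a regional dean, so the next rule applies.
Ferreira and Halvorsen are each accorded doyen status, so the next rule applies.
Ferreira and Halvorsen both have date of presenting credentials 13 Apr 2012, so the next rule applies.
Among Ferreira and Halvorsen, alphabetically by surname: Ferreira before Halvorsen.
Order: Leclerc, Vance, Baptiste, Pereira, Sorensen, Johansson, Ferreira, Halvorsen.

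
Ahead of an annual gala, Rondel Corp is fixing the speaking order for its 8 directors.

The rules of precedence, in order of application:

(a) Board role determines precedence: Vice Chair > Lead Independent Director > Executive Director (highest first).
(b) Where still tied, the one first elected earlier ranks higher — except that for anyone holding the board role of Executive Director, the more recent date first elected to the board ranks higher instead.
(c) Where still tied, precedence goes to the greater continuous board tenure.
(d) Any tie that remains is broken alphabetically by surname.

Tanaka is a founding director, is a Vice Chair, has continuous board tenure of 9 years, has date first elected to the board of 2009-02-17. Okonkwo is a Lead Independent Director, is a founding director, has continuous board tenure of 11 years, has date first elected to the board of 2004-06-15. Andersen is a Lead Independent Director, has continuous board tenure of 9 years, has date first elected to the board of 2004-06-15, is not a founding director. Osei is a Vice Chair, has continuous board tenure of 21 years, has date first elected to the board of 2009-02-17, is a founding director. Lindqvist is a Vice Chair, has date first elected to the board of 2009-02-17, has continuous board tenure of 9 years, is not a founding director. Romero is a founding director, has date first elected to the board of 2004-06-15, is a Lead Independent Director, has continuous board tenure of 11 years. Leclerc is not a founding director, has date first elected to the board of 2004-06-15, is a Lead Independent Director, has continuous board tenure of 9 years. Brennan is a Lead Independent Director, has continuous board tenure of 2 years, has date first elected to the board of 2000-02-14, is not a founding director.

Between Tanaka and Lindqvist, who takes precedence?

Lindqvist

By board role: Osei, Lindqvist and Tanaka (Vice Chair); then Brennan, Okonkwo, Romero, Andersen and Leclerc (Lead Independent Director).
Osei, Lindqvist and Tanaka all have date first elected to the board 2009-02-17, so the next rule applies.
Among Osei, Lindqvist and Tanaka, by continuous board tenure (higher first): Osei (21 years) before Lindqvist and Tanaka (9 years).
Among Lindqvist and Tanaka, alphabetically by surname: Lindqvist before Tanaka.
Among Brennan, Okonkwo, Romero, Andersen and Leclerc, by date first elected to the board (earlier first): Brennan (2000-02-14) before Okonkwo, Romero, Andersen and Leclerc (2004-06-15).
Among Okonkwo, Romero, Andersen and Leclerc, by continuous board tenure (higher first): Okonkwo and Romero (11 years) before Andersen and Leclerc (9 years).
Among Okonkwo and Romero, alphabetically by surname: Okonkwo before Romero.
Among Andersen and Leclerc, alphabetically by surname: Andersen before Leclerc.
So Lindqvist takes precedence.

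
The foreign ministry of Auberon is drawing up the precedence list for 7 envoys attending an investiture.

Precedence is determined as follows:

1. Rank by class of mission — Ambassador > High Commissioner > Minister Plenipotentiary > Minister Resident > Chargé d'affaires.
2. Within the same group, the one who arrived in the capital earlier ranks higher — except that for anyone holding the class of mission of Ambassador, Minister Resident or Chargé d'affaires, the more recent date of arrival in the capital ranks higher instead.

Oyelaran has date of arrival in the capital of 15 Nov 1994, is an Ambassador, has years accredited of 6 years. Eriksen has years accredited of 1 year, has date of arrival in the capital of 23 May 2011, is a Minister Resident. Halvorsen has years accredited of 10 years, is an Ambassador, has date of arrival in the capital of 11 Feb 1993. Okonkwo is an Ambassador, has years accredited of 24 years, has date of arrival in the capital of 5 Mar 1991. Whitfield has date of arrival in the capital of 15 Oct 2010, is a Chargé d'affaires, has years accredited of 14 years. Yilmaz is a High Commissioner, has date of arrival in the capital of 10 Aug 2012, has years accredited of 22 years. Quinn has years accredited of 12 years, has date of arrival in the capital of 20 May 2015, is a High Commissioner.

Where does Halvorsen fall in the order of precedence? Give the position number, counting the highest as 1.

2

By class of mission: Oyelaran, Halvorsen and Okonkwo (Ambassador); then Yilmaz and Quinn (High Commissioner); then Eriksen (Minister Resident); then Whitfield (Chargé d'affaires).
Among Oyelaran, Halvorsen and Okonkwo, by date of arrival in the capital (later first) (reversed rule for this group): Oyelaran (15 Nov 1994) before Halvorsen (11 Feb 1993) before Okonkwo (5 Mar 1991).
Among Yilmaz and Quinn, by date of arrival in the capital (earlier first): Yilmaz (10 Aug 2012) before Quinn (20 May 2015).
Order: Oyelaran, Halvorsen, Okonkwo, Yilmaz, Quinn, Eriksen, Whitfield. So position 2.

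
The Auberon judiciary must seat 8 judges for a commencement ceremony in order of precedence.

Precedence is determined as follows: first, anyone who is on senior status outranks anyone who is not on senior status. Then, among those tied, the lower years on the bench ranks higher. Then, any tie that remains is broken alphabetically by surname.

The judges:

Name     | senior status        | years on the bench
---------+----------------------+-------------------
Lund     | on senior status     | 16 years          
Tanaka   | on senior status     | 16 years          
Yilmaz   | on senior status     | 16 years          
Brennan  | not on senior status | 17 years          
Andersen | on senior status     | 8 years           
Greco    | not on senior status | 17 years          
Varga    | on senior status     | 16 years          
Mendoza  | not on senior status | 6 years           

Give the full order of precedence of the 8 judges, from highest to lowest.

Andersen, Lund, Tanaka, Varga, Yilmaz, Mendoza, Brennan, Greco

By the first rule: Andersen, Lund, Tanaka, Varga and Yilmaz (each on senior status); then Mendoza, Brennan and Greco (each not on senior status).
Among Andersen, Lund, Tanaka, Varga and Yilmaz, by years on the bench (lower first): Andersen (8 years) before Lund, Tanaka, Varga and Yilmaz (16 years).
Among Lund, Tanaka, Varga and Yilmaz, alphabetically by surname: Lund before Tanaka before Varga before Yilmaz.
Among Mendoza, Brennan and Greco, by years on the bench (lower first): Mendoza (6 years) before Brennan and Greco (17 years).
Among Brennan and Greco, alphabetically by surname: Brennan before Greco.
Full order: Andersen, Lund, Tanaka, Varga, Yilmaz, Mendoza, Brennan, Greco.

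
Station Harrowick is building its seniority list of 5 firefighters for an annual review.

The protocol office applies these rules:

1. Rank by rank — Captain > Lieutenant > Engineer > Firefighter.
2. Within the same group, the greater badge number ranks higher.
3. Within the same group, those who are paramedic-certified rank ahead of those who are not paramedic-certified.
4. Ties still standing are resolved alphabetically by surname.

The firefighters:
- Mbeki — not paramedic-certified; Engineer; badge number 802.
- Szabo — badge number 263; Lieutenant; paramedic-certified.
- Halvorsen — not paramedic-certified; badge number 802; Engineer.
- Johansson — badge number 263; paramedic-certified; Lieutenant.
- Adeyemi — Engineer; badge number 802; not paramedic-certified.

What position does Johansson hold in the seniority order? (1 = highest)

1

By rank: Johansson and Szabo (Lieutenant); then Adeyemi, Halvorsen and Mbeki (Engineer).
Johansson and Szabo both have badge number 263, so the next rule applies.
Johansson and Szabo are each paramedic-certified, so the next rule applies.
Among Johansson and Szabo, alphabetically by surname: Johansson before Szabo.
Adeyemi, Halvorsen and Mbeki all have badge number 802, so the next rule applies.
Adeyemi, Halvorsen and Mbeki are each not paramedic-certified, so the next rule applies.
Among Adeyemi, Halvorsen and Mbeki, alphabetically by surname: Adeyemi before Halvorsen before Mbeki.
Order: Johansson, Szabo, Adeyemi, Halvorsen, Mbeki. So position 1.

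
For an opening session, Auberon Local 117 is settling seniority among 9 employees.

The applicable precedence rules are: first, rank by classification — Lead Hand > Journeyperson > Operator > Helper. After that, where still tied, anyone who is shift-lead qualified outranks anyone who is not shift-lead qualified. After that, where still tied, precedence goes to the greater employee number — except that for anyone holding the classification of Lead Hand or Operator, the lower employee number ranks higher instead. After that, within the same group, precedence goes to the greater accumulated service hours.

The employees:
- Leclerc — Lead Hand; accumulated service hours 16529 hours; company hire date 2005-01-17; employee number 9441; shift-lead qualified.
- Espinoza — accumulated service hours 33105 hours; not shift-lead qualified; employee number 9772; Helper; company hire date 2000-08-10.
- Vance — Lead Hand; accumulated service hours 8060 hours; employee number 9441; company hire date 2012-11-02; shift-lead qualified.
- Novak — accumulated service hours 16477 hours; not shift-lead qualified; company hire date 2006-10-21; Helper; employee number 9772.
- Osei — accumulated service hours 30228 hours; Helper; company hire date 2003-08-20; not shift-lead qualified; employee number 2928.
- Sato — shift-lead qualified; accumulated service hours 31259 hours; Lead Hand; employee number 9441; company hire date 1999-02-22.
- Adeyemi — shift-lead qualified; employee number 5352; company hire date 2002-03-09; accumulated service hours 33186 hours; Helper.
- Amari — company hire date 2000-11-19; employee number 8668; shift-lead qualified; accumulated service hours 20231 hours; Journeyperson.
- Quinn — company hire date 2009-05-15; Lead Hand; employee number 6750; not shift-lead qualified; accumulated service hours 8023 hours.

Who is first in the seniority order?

Sato

By classification: Sato, Leclerc, Vance and Quinn (Lead Hand); then Amari (Journeyperson); then Adeyemi, Espinoza, Novak and Osei (Helper).
Among Sato, Leclerc, Vance and Quinn, shift-lead qualified before not shift-lead qualified: Sato, Leclerc and Vance (shift-lead qualified) before Quinn (not shift-lead qualified).
Sato, Leclerc and Vance all have employee number 9441, so the next rule applies.
Among Sato, Leclerc and Vance, by accumulated service hours (higher first): Sato (31259 hours) before Leclerc (16529 hours) before Vance (8060 hours).
Among Adeyemi, Espinoza, Novak and Osei, shift-lead qualified before not shift-lead qualified: Adeyemi (shift-lead qualified) before Espinoza, Novak and Osei (not shift-lead qualified).
Among Espinoza, Novak and Osei, by employee number (higher first): Espinoza and Novak (9772) before Osei (2928).
Among Espinoza and Novak, by accumulated service hours (higher first): Espinoza (33105 hours) before Novak (16477 hours).
Order: Sato, Leclerc, Vance, Quinn, Amari, Adeyemi, Espinoza, Novak, Osei.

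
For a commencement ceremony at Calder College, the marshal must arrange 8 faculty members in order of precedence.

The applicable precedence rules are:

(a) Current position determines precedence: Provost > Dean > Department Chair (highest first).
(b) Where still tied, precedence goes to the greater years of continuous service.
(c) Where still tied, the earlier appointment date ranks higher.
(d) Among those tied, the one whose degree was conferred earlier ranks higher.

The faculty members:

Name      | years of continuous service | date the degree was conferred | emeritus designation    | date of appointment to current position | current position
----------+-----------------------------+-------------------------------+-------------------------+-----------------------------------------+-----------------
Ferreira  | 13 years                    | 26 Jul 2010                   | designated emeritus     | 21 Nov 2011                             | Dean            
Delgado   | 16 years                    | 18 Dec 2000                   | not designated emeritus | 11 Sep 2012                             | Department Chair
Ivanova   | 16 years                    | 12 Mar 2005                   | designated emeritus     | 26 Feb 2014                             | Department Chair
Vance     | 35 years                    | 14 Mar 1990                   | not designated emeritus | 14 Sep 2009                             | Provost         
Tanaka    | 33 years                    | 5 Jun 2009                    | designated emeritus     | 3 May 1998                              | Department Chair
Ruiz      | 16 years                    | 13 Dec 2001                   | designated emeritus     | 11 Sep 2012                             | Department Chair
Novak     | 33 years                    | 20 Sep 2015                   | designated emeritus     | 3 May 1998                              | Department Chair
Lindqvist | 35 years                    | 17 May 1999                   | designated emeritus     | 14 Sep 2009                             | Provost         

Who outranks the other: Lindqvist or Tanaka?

Lindqvist

By current position: Vance and Lindqvist (Provost); then Ferreira (Dean); then Tanaka, Novak, Delgado, Ruiz and Ivanova (Department Chair).
Vance and Lindqvist both have years of continuous service 35 years, so the next rule applies.
Vance and Lindqvist both have date of appointment to current position 14 Sep 2009, so the next rule applies.
Among Vance and Lindqvist, by date the degree was conferred (earlier first): Vance (14 Mar 1990) before Lindqvist (17 May 1999).
Among Tanaka, Novak, Delgado, Ruiz and Ivanova, by years of continuous service (higher first): Tanaka and Novak (33 years) before Delgado, Ruiz and Ivanova (16 years).
Tanaka and Novak both have date of appointment to current position 3 May 1998, so the next rule applies.
Among Tanaka and Novak, by date the degree was conferred (earlier first): Tanaka (5 Jun 2009) before Novak (20 Sep 2015).
Among Delgado, Ruiz and Ivanova, by date of appointment to current position (earlier first): Delgado and Ruiz (11 Sep 2012) before Ivanova (26 Feb 2014).
Among Delgado and Ruiz, by date the degree was conferred (earlier first): Delgado (18 Dec 2000) before Ruiz (13 Dec 2001).
So Lindqvist takes precedence.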